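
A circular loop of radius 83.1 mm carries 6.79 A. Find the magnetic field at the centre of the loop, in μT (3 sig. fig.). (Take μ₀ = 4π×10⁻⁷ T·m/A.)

B ≈ 51.3 μT

At the centre of a circular loop the Biot–Savart law gives B = μ₀I/(2R).
B = (4π×10⁻⁷ × 6.79) / (2 × 0.0831) = 5.13×10⁻⁵ T.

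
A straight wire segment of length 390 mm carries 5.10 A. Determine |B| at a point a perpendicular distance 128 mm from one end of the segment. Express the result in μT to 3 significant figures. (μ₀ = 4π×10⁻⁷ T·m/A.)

For a finite straight segment, B = (μ₀I/4πd)(sinθ₁ + sinθ₂), where θ₁, θ₂ are the angles from the perpendicular to each end.
The perpendicular foot is at one end, so the two end-offsets along the wire are 0 and L = 0.39 m.
sinθ₁ = 0/√(0²+0.128²) = 0.0000; sinθ₂ = 0.39/√(0.39²+0.128²) = 0.9501.
B = (4π×10⁻⁷ × 5.10) / (4π × 0.128) × (0.0000 + 0.9501) = 3.79×10⁻⁶ T.

B ≈ 3.79 μT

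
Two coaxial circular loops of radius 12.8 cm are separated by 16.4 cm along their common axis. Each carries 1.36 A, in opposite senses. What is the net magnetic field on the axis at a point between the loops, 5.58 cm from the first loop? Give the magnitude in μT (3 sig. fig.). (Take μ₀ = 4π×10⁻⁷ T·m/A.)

B ≈ 2.17 μT

Each loop contributes B = μ₀IR²/[2(R²+z²)^(3/2)] on the axis, with z measured from that loop.
Loop 1 (z = 0.0558 m): B₁ = 5.14×10⁻⁶ T. Loop 2 (z = 0.1082 m): B₂ = 2.97×10⁻⁶ T.
The fields oppose: B = |B₁ − B₂| = 2.17×10⁻⁶ T.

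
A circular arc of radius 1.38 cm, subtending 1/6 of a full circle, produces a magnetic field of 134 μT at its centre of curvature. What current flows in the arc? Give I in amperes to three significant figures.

For a circular arc, B = μ₀Iφ/(4πR) with φ in radians; here φ = 1.047 rad.
So I = 4πRB/(μ₀φ) = 4π × 0.0138 × 1.34×10⁻⁴ / (4π×10⁻⁷ × 1.047) = 17.7 A.

I ≈ 17.7 A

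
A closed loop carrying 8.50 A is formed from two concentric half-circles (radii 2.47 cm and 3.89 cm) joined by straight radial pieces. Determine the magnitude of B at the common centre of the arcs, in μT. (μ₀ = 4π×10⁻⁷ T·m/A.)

The radial connectors point toward the centre, so dl × r̂ = 0 and they contribute nothing.
Each semicircle gives μ₀I/(4R): inner arc 1.08×10⁻⁴ T, outer arc 6.86×10⁻⁵ T.
The two arcs carry current in opposite angular senses, so their fields oppose: B = |1.08×10⁻⁴ − 6.86×10⁻⁵| = 3.95×10⁻⁵ T.

B ≈ 39.5 μT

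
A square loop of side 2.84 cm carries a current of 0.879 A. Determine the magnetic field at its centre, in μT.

Each side is a finite straight segment at perpendicular distance d = a/(2 tan(π/4)) = 0.0142 m from the centre, with end-angles ±π/4.
One side contributes B₁ = (μ₀I/4πd)·2 sin(π/4) = 8.75×10⁻⁶ T.
All 4 sides add in the same direction: B = 4 × 8.75×10⁻⁶ = 3.50×10⁻⁵ T.

B ≈ 35.0 μT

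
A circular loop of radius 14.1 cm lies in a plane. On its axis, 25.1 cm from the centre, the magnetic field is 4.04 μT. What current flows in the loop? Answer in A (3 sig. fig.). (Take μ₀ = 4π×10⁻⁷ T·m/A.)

I ≈ 7.72 A

On the axis of a loop, B = μ₀IR²/[2(R²+z²)^(3/2)], so I = 2B(R²+z²)^(3/2)/(μ₀R²).
R² + z² = 0.01988 + 0.063 = 0.08288 m²; raised to 3/2 gives 2.39×10⁻² m³.
I = 2 × 4.04×10⁻⁶ × 2.39×10⁻² / (1.26×10⁻⁶ × 0.01988) = 7.72 A.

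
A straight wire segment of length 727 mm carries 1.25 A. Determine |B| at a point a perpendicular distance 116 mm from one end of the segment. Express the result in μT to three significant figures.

B ≈ 1.06 μT

For a finite straight segment, B = (μ₀I/4πd)(sinθ₁ + sinθ₂), where θ₁, θ₂ are the angles from the perpendicular to each end.
The perpendicular foot is at one end, so the two end-offsets along the wire are 0 and L = 0.727 m.
sinθ₁ = 0/√(0²+0.116²) = 0.0000; sinθ₂ = 0.727/√(0.727²+0.116²) = 0.9875.
B = (4π×10⁻⁷ × 1.25) / (4π × 0.116) × (0.0000 + 0.9875) = 1.06×10⁻⁶ T.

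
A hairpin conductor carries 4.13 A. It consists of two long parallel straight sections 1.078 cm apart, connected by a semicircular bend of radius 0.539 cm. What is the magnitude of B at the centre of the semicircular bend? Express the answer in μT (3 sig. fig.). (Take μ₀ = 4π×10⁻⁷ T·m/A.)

The semicircular arc contributes B_arc = μ₀I·π/(4πR) = μ₀I/(4R) = 2.41×10⁻⁴ T.
Each semi-infinite lead is at perpendicular distance R = 0.00539 m from the centre, with the perpendicular foot at its near end, so it contributes μ₀I/(4πR); both point the same way, together 1.53×10⁻⁴ T.
Arc and leads all point the same direction: B = 2.41×10⁻⁴ + 1.53×10⁻⁴ = 3.94×10⁻⁴ T.

B ≈ 394 μT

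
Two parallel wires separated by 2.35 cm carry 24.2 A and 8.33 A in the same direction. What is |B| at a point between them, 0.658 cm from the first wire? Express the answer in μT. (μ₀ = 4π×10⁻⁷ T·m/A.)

Each long wire gives B = μ₀I/(2πd). Distances are d₁ = 0.00658 m and d₂ = 0.01692 m.
B₁ = 7.36×10⁻⁴ T, B₂ = 9.85×10⁻⁵ T.
Between parallel currents the two contributions point in opposite directions, so they subtract. B = |B₁ − B₂| = |7.36×10⁻⁴ − 9.85×10⁻⁵| = 6.37×10⁻⁴ T.

B ≈ 637 μT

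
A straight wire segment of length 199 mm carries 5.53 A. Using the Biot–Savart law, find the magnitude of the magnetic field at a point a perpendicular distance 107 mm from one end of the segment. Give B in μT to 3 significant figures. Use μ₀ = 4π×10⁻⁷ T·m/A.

For a finite straight segment, B = (μ₀I/4πd)(sinθ₁ + sinθ₂), where θ₁, θ₂ are the angles from the perpendicular to each end.
The perpendicular foot is at one end, so the two end-offsets along the wire are 0 and L = 0.199 m.
sinθ₁ = 0/√(0²+0.107²) = 0.0000; sinθ₂ = 0.199/√(0.199²+0.107²) = 0.8808.
B = (4π×10⁻⁷ × 5.53) / (4π × 0.107) × (0.0000 + 0.8808) = 4.55×10⁻⁶ T.

B ≈ 4.55 μT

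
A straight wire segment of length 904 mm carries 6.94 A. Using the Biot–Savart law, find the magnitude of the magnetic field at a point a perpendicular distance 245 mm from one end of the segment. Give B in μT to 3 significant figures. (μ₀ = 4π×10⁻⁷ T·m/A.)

B ≈ 2.73 μT

For a finite straight segment, B = (μ₀I/4πd)(sinθ₁ + sinθ₂), where θ₁, θ₂ are the angles from the perpendicular to each end.
The perpendicular foot is at one end, so the two end-offsets along the wire are 0 and L = 0.904 m.
sinθ₁ = 0/√(0²+0.245²) = 0.0000; sinθ₂ = 0.904/√(0.904²+0.245²) = 0.9652.
B = (4π×10⁻⁷ × 6.94) / (4π × 0.245) × (0.0000 + 0.9652) = 2.73×10⁻⁶ T.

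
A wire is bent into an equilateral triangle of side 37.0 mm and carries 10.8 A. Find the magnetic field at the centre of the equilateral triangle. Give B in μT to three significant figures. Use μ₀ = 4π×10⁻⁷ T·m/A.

B ≈ 525 μT

Each side is a finite straight segment at perpendicular distance d = a/(2 tan(π/3)) = 0.01068 m from the centre, with end-angles ±π/3.
One side contributes B₁ = (μ₀I/4πd)·2 sin(π/3) = 1.75×10⁻⁴ T.
All 3 sides add in the same direction: B = 3 × 1.75×10⁻⁴ = 5.25×10⁻⁴ T.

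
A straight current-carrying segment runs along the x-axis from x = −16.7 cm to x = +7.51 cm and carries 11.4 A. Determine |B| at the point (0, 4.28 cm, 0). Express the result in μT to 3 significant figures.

For a finite straight segment, B = (μ₀I/4πd)(sinθ₁ + sinθ₂), where θ₁, θ₂ are the angles from the perpendicular to each end.
The perpendicular distance is d = 0.0428 m; the end-offsets along the wire are a = 0.167 m and b = 0.0751 m.
sinθ₁ = 0.167/√(0.167²+0.0428²) = 0.9687; sinθ₂ = 0.0751/√(0.0751²+0.0428²) = 0.8688.
B = (4π×10⁻⁷ × 11.4) / (4π × 0.0428) × (0.9687 + 0.8688) = 4.89×10⁻⁵ T.

B ≈ 48.9 μT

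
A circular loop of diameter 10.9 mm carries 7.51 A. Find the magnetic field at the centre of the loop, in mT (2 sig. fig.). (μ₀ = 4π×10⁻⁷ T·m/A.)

B ≈ 0.87 mT

At the centre of a circular loop the Biot–Savart law gives B = μ₀I/(2R) (so R = 0.00545 m).
B = (4π×10⁻⁷ × 7.51) / (2 × 0.00545) = 8.66×10⁻⁴ T.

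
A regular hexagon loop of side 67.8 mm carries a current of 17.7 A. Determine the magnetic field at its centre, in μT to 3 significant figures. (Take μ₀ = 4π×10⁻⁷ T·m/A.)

Each side is a finite straight segment at perpendicular distance d = a/(2 tan(π/6)) = 0.05872 m from the centre, with end-angles ±π/6.
One side contributes B₁ = (μ₀I/4πd)·2 sin(π/6) = 3.01×10⁻⁵ T.
All 6 sides add in the same direction: B = 6 × 3.01×10⁻⁵ = 1.81×10⁻⁴ T.

B ≈ 181 μT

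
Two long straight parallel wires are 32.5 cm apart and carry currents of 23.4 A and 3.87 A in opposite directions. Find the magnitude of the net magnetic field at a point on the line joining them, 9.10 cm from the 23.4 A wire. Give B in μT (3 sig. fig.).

Each long wire gives B = μ₀I/(2πd). Distances are d₁ = 0.091 m and d₂ = 0.234 m.
B₁ = 5.14×10⁻⁵ T, B₂ = 3.31×10⁻⁶ T.
Between antiparallel currents both contributions point the same way, so they add. B = B₁ + B₂ = 5.14×10⁻⁵ + 3.31×10⁻⁶ = 5.47×10⁻⁵ T.

B ≈ 54.7 μT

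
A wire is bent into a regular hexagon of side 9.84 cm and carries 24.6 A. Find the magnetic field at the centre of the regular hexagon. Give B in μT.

Each side is a finite straight segment at perpendicular distance d = a/(2 tan(π/6)) = 0.08522 m from the centre, with end-angles ±π/6.
One side contributes B₁ = (μ₀I/4πd)·2 sin(π/6) = 2.89×10⁻⁵ T.
All 6 sides add in the same direction: B = 6 × 2.89×10⁻⁵ = 1.73×10⁻⁴ T.

B ≈ 173 μT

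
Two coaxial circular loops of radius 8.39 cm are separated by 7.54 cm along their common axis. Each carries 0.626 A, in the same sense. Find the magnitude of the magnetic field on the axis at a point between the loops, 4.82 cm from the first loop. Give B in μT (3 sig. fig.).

Each loop contributes B = μ₀IR²/[2(R²+z²)^(3/2)] on the axis, with z measured from that loop.
Loop 1 (z = 0.0482 m): B₁ = 3.06×10⁻⁶ T. Loop 2 (z = 0.0272 m): B₂ = 4.04×10⁻⁶ T.
The fields add: B = B₁ + B₂ = 7.09×10⁻⁶ T.

B ≈ 7.09 μT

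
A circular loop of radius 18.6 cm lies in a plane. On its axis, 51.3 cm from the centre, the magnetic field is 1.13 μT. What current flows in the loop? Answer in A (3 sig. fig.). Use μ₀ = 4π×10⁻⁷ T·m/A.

I ≈ 8.45 A

On the axis of a loop, B = μ₀IR²/[2(R²+z²)^(3/2)], so I = 2B(R²+z²)^(3/2)/(μ₀R²).
R² + z² = 0.0346 + 0.2632 = 0.2978 m²; raised to 3/2 gives 0.162 m³.
I = 2 × 1.13×10⁻⁶ × 0.162 / (1.26×10⁻⁶ × 0.0346) = 8.45 A.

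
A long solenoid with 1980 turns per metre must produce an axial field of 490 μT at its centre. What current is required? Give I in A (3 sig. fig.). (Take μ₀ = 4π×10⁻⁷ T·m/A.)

Inside a long solenoid B = μ₀nI with n = 1980 m⁻¹, so I = B/(μ₀n).
I = 4.90×10⁻⁴ / (4π×10⁻⁷ × 1980) = 0.197 A.

I ≈ 0.197 A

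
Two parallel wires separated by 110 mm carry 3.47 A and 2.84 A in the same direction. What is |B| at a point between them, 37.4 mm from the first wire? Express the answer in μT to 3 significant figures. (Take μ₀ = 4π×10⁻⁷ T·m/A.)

Each long wire gives B = μ₀I/(2πd). Distances are d₁ = 0.0374 m and d₂ = 0.0726 m.
B₁ = 1.86×10⁻⁵ T, B₂ = 7.82×10⁻⁶ T.
Between parallel currents the two contributions point in opposite directions, so they subtract. B = |B₁ − B₂| = |1.86×10⁻⁵ − 7.82×10⁻⁶| = 1.07×10⁻⁵ T.

B ≈ 10.7 μT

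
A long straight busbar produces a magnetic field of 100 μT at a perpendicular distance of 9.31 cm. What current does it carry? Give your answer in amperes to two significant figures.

I ≈ 47 A

For a long straight wire B = μ₀I/(2πd), so I = 2πdB/μ₀.
I = 2π × 0.0931 × 1.00×10⁻⁴ / (4π×10⁻⁷) = 46.5 A.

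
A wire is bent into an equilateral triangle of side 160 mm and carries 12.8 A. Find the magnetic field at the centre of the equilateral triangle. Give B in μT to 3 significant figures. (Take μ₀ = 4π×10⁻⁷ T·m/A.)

B ≈ 144 μT

Each side is a finite straight segment at perpendicular distance d = a/(2 tan(π/3)) = 0.04619 m from the centre, with end-angles ±π/3.
One side contributes B₁ = (μ₀I/4πd)·2 sin(π/3) = 4.80×10⁻⁵ T.
All 3 sides add in the same direction: B = 3 × 4.80×10⁻⁵ = 1.44×10⁻⁴ T.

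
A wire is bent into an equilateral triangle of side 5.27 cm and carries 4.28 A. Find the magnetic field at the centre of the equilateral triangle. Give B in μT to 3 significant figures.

Each side is a finite straight segment at perpendicular distance d = a/(2 tan(π/3)) = 0.01521 m from the centre, with end-angles ±π/3.
One side contributes B₁ = (μ₀I/4πd)·2 sin(π/3) = 4.87×10⁻⁵ T.
All 3 sides add in the same direction: B = 3 × 4.87×10⁻⁵ = 1.46×10⁻⁴ T.

B ≈ 146 μT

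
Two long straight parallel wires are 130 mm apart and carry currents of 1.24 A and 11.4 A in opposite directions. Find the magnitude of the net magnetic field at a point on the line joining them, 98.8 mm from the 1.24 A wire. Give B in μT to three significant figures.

Each long wire gives B = μ₀I/(2πd). Distances are d₁ = 0.0988 m and d₂ = 0.0312 m.
B₁ = 2.51×10⁻⁶ T, B₂ = 7.31×10⁻⁵ T.
Between antiparallel currents both contributions point the same way, so they add. B = B₁ + B₂ = 2.51×10⁻⁶ + 7.31×10⁻⁵ = 7.56×10⁻⁵ T.

B ≈ 75.6 μT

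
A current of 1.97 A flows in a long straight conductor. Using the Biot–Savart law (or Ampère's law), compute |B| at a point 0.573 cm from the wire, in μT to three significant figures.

For an infinitely long straight wire, B = μ₀I/(2πd).
B = (4π×10⁻⁷ × 1.97) / (2π × 0.00573) = 6.88×10⁻⁵ T.

B ≈ 68.8 μT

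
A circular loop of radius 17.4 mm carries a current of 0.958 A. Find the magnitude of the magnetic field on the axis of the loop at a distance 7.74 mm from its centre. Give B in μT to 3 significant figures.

On the axis of a circular loop, B = μ₀IR² / [2(R²+z²)^(3/2)].
R² + z² = (0.0174)² + (0.00774)² = 0.0003627 m², and (R²+z²)^(3/2) = 6.91×10⁻⁶ m³.
B = (4π×10⁻⁷ × 0.958 × 0.0003028) / (2 × 6.91×10⁻⁶) = 2.64×10⁻⁵ T.

B ≈ 26.4 μT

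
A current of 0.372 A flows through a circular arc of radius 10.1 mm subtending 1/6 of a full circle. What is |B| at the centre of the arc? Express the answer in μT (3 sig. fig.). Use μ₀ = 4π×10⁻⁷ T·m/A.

B ≈ 3.86 μT

The Biot–Savart field of a circular arc at its centre is B = μ₀Iφ/(4πR), with φ = 1.047 rad.
B = (4π×10⁻⁷ × 0.372 × 1.047) / (4π × 0.0101) = 3.86×10⁻⁶ T.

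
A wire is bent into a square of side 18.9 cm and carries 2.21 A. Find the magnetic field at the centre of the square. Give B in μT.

Each side is a finite straight segment at perpendicular distance d = a/(2 tan(π/4)) = 0.0945 m from the centre, with end-angles ±π/4.
One side contributes B₁ = (μ₀I/4πd)·2 sin(π/4) = 3.31×10⁻⁶ T.
All 4 sides add in the same direction: B = 4 × 3.31×10⁻⁶ = 1.32×10⁻⁵ T.

B ≈ 13.2 μT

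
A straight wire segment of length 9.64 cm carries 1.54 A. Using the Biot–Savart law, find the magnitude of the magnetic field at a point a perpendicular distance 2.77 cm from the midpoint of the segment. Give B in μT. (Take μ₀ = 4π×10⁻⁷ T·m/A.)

For a finite straight segment, B = (μ₀I/4πd)(sinθ₁ + sinθ₂), where θ₁, θ₂ are the angles from the perpendicular to each end.
The perpendicular from the point meets the wire at its midpoint, so each end is L/2 = 0.0482 m away along the wire.
sinθ₁ = 0.0482/√(0.0482²+0.0277²) = 0.8670; sinθ₂ = 0.0482/√(0.0482²+0.0277²) = 0.8670.
B = (4π×10⁻⁷ × 1.54) / (4π × 0.0277) × (0.8670 + 0.8670) = 9.64×10⁻⁶ T.

B ≈ 9.64 μT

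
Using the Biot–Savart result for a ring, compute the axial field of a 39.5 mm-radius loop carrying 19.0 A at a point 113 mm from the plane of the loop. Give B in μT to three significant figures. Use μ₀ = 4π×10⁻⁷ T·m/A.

B ≈ 10.9 μT

On the axis of a circular loop, B = μ₀IR² / [2(R²+z²)^(3/2)].
R² + z² = (0.0395)² + (0.113)² = 0.01433 m², and (R²+z²)^(3/2) = 1.72×10⁻³ m³.
B = (4π×10⁻⁷ × 19.0 × 0.00156) / (2 × 1.72×10⁻³) = 1.09×10⁻⁵ T.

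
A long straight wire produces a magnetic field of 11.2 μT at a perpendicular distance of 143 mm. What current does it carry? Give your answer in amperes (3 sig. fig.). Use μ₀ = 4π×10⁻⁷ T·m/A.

I ≈ 8.01 A

For a long straight wire B = μ₀I/(2πd), so I = 2πdB/μ₀.
I = 2π × 0.143 × 1.12×10⁻⁵ / (4π×10⁻⁷) = 8.01 A.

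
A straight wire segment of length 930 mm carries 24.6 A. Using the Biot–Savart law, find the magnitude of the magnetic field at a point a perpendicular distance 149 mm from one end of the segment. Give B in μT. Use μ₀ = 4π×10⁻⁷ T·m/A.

For a finite straight segment, B = (μ₀I/4πd)(sinθ₁ + sinθ₂), where θ₁, θ₂ are the angles from the perpendicular to each end.
The perpendicular foot is at one end, so the two end-offsets along the wire are 0 and L = 0.93 m.
sinθ₁ = 0/√(0²+0.149²) = 0.0000; sinθ₂ = 0.93/√(0.93²+0.149²) = 0.9874.
B = (4π×10⁻⁷ × 24.6) / (4π × 0.149) × (0.0000 + 0.9874) = 1.63×10⁻⁵ T.

B ≈ 16.3 μT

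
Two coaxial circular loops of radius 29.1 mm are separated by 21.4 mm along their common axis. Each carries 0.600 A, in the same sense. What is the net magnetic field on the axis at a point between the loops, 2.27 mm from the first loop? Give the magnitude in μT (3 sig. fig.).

B ≈ 20.4 μT

Each loop contributes B = μ₀IR²/[2(R²+z²)^(3/2)] on the axis, with z measured from that loop.
Loop 1 (z = 0.00227 m): B₁ = 1.28×10⁻⁵ T. Loop 2 (z = 0.01913 m): B₂ = 7.56×10⁻⁶ T.
The fields add: B = B₁ + B₂ = 2.04×10⁻⁵ T.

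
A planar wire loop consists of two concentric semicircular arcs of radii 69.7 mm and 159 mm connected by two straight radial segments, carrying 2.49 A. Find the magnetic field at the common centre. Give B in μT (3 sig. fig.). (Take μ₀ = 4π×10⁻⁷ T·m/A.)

The radial connectors point toward the centre, so dl × r̂ = 0 and they contribute nothing.
Each semicircle gives μ₀I/(4R): inner arc 1.12×10⁻⁵ T, outer arc 4.92×10⁻⁶ T.
The two arcs carry current in opposite angular senses, so their fields oppose: B = |1.12×10⁻⁵ − 4.92×10⁻⁶| = 6.30×10⁻⁶ T.

B ≈ 6.30 μT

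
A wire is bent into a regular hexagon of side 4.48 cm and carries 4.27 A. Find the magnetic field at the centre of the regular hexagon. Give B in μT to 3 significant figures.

B ≈ 66.0 μT

Each side is a finite straight segment at perpendicular distance d = a/(2 tan(π/6)) = 0.0388 m from the centre, with end-angles ±π/6.
One side contributes B₁ = (μ₀I/4πd)·2 sin(π/6) = 1.10×10⁻⁵ T.
All 6 sides add in the same direction: B = 6 × 1.10×10⁻⁵ = 6.60×10⁻⁵ T.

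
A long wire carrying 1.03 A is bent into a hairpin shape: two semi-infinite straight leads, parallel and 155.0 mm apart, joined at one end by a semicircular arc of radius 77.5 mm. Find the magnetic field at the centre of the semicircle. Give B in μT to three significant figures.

B ≈ 6.83 μT

The semicircular arc contributes B_arc = μ₀I·π/(4πR) = μ₀I/(4R) = 4.18×10⁻⁶ T.
Each semi-infinite lead is at perpendicular distance R = 0.0775 m from the centre, with the perpendicular foot at its near end, so it contributes μ₀I/(4πR); both point the same way, together 2.66×10⁻⁶ T.
Arc and leads all point the same direction: B = 4.18×10⁻⁶ + 2.66×10⁻⁶ = 6.83×10⁻⁶ T.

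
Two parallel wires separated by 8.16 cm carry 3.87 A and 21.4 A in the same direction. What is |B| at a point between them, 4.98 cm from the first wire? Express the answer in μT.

B ≈ 119 μT

Each long wire gives B = μ₀I/(2πd). Distances are d₁ = 0.0498 m and d₂ = 0.0318 m.
B₁ = 1.55×10⁻⁵ T, B₂ = 1.35×10⁻⁴ T.
Between parallel currents the two contributions point in opposite directions, so they subtract. B = |B₁ − B₂| = |1.55×10⁻⁵ − 1.35×10⁻⁴| = 1.19×10⁻⁴ T.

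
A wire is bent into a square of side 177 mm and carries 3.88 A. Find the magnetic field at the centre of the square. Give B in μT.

B ≈ 24.8 μT

Each side is a finite straight segment at perpendicular distance d = a/(2 tan(π/4)) = 0.0885 m from the centre, with end-angles ±π/4.
One side contributes B₁ = (μ₀I/4πd)·2 sin(π/4) = 6.20×10⁻⁶ T.
All 4 sides add in the same direction: B = 4 × 6.20×10⁻⁶ = 2.48×10⁻⁵ T.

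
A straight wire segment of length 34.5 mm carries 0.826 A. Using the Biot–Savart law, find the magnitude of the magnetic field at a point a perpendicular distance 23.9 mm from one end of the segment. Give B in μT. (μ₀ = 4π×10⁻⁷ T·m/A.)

B ≈ 2.84 μT

For a finite straight segment, B = (μ₀I/4πd)(sinθ₁ + sinθ₂), where θ₁, θ₂ are the angles from the perpendicular to each end.
The perpendicular foot is at one end, so the two end-offsets along the wire are 0 and L = 0.0345 m.
sinθ₁ = 0/√(0²+0.0239²) = 0.0000; sinθ₂ = 0.0345/√(0.0345²+0.0239²) = 0.8220.
B = (4π×10⁻⁷ × 0.826) / (4π × 0.0239) × (0.0000 + 0.8220) = 2.84×10⁻⁶ T.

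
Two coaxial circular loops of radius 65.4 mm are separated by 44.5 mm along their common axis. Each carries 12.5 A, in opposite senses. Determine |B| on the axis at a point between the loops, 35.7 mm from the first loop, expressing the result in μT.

Each loop contributes B = μ₀IR²/[2(R²+z²)^(3/2)] on the axis, with z measured from that loop.
Loop 1 (z = 0.0357 m): B₁ = 8.12×10⁻⁵ T. Loop 2 (z = 0.0088 m): B₂ = 1.17×10⁻⁴ T.
The fields oppose: B = |B₁ − B₂| = 3.57×10⁻⁵ T.

B ≈ 35.7 μT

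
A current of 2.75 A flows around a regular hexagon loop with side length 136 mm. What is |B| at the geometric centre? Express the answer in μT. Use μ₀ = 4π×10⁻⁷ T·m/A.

B ≈ 14.0 μT

Each side is a finite straight segment at perpendicular distance d = a/(2 tan(π/6)) = 0.1178 m from the centre, with end-angles ±π/6.
One side contributes B₁ = (μ₀I/4πd)·2 sin(π/6) = 2.33×10⁻⁶ T.
All 6 sides add in the same direction: B = 6 × 2.33×10⁻⁶ = 1.40×10⁻⁵ T.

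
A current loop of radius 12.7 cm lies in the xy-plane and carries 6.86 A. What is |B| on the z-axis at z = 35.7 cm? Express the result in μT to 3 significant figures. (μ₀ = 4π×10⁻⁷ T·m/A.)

On the axis of a circular loop, B = μ₀IR² / [2(R²+z²)^(3/2)].
R² + z² = (0.127)² + (0.357)² = 0.1436 m², and (R²+z²)^(3/2) = 5.44×10⁻² m³.
B = (4π×10⁻⁷ × 6.86 × 0.01613) / (2 × 5.44×10⁻²) = 1.28×10⁻⁶ T.

B ≈ 1.28 μT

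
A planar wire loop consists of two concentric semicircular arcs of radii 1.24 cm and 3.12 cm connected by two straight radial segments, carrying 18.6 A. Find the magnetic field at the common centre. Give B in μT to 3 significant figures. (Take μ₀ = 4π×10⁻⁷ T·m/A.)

The radial connectors point toward the centre, so dl × r̂ = 0 and they contribute nothing.
Each semicircle gives μ₀I/(4R): inner arc 4.71×10⁻⁴ T, outer arc 1.87×10⁻⁴ T.
The two arcs carry current in opposite angular senses, so their fields oppose: B = |4.71×10⁻⁴ − 1.87×10⁻⁴| = 2.84×10⁻⁴ T.

B ≈ 284 μT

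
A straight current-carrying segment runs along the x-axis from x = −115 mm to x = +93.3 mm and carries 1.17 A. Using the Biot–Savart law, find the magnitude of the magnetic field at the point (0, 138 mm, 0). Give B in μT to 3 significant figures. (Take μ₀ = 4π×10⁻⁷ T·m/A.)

B ≈ 1.02 μT

For a finite straight segment, B = (μ₀I/4πd)(sinθ₁ + sinθ₂), where θ₁, θ₂ are the angles from the perpendicular to each end.
The perpendicular distance is d = 0.138 m; the end-offsets along the wire are a = 0.115 m and b = 0.0933 m.
sinθ₁ = 0.115/√(0.115²+0.138²) = 0.6402; sinθ₂ = 0.0933/√(0.0933²+0.138²) = 0.5601.
B = (4π×10⁻⁷ × 1.17) / (4π × 0.138) × (0.6402 + 0.5601) = 1.02×10⁻⁶ T.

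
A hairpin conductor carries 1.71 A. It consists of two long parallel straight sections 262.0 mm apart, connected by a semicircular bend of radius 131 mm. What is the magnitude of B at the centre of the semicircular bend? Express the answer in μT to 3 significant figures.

The semicircular arc contributes B_arc = μ₀I·π/(4πR) = μ₀I/(4R) = 4.10×10⁻⁶ T.
Each semi-infinite lead is at perpendicular distance R = 0.131 m from the centre, with the perpendicular foot at its near end, so it contributes μ₀I/(4πR); both point the same way, together 2.61×10⁻⁶ T.
Arc and leads all point the same direction: B = 4.10×10⁻⁶ + 2.61×10⁻⁶ = 6.71×10⁻⁶ T.

B ≈ 6.71 μT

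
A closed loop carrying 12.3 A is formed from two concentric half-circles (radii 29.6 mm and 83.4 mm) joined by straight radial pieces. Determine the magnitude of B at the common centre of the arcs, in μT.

B ≈ 84.2 μT

The radial connectors point toward the centre, so dl × r̂ = 0 and they contribute nothing.
Each semicircle gives μ₀I/(4R): inner arc 1.31×10⁻⁴ T, outer arc 4.63×10⁻⁵ T.
The two arcs carry current in opposite angular senses, so their fields oppose: B = |1.31×10⁻⁴ − 4.63×10⁻⁵| = 8.42×10⁻⁵ T.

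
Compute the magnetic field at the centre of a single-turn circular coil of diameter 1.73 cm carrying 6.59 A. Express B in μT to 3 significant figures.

At the centre of a circular loop the Biot–Savart law gives B = μ₀I/(2R) (so R = 0.00865 m).
B = (4π×10⁻⁷ × 6.59) / (2 × 0.00865) = 4.79×10⁻⁴ T.

B ≈ 479 μT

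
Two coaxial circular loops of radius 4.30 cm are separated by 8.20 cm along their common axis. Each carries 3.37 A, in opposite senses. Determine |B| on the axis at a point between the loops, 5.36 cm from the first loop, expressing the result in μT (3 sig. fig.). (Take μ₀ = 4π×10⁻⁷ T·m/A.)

Each loop contributes B = μ₀IR²/[2(R²+z²)^(3/2)] on the axis, with z measured from that loop.
Loop 1 (z = 0.0536 m): B₁ = 1.21×10⁻⁵ T. Loop 2 (z = 0.0284 m): B₂ = 2.86×10⁻⁵ T.
The fields oppose: B = |B₁ − B₂| = 1.65×10⁻⁵ T.

B ≈ 16.5 μT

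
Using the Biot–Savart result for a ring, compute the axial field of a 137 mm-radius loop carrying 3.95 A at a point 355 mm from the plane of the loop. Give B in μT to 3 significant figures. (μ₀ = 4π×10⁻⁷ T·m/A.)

On the axis of a circular loop, B = μ₀IR² / [2(R²+z²)^(3/2)].
R² + z² = (0.137)² + (0.355)² = 0.1448 m², and (R²+z²)^(3/2) = 5.51×10⁻² m³.
B = (4π×10⁻⁷ × 3.95 × 0.01877) / (2 × 5.51×10⁻²) = 8.45×10⁻⁷ T.

B ≈ 0.845 μT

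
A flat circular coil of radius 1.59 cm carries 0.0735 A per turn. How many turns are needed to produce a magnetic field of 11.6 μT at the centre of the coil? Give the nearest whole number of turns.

For an N-turn coil, B = Nμ₀I/(2R). A single turn gives B₁ = 2.90×10⁻⁶ T with R = 0.0159 m.
N = B/B₁ = 1.16×10⁻⁵ / 2.90×10⁻⁶ = 3.99.

N = 4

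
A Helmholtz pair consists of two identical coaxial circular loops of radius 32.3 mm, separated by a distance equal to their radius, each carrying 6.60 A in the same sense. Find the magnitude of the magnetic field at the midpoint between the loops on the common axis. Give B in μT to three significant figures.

B ≈ 184 μT

Each loop contributes B = μ₀IR²/[2(R²+z²)^(3/2)] on the axis, with z measured from that loop.
Loop 1 (z = 0.01615 m): B₁ = 9.19×10⁻⁵ T. Loop 2 (z = 0.01615 m): B₂ = 9.19×10⁻⁵ T.
The fields add: B = B₁ + B₂ = 1.84×10⁻⁴ T.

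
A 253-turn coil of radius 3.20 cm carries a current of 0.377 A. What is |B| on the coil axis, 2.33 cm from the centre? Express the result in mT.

For an N-turn flat coil, B = Nμ₀IR²/[2(R²+z²)^(3/2)] with R = 0.032 m, z = 0.0233 m.
B = 253 × 3.91×10⁻⁶ T = 9.89×10⁻⁴ T.

B ≈ 0.989 mT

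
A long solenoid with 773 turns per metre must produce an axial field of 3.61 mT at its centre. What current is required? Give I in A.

I ≈ 3.72 A

Inside a long solenoid B = μ₀nI with n = 773 m⁻¹, so I = B/(μ₀n).
I = 3.61×10⁻³ / (4π×10⁻⁷ × 773) = 3.72 A.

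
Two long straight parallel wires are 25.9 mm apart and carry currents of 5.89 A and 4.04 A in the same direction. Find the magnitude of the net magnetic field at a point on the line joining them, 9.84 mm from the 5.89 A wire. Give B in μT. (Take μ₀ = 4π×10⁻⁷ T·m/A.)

Each long wire gives B = μ₀I/(2πd). Distances are d₁ = 0.00984 m and d₂ = 0.01606 m.
B₁ = 1.20×10⁻⁴ T, B₂ = 5.03×10⁻⁵ T.
Between parallel currents the two contributions point in opposite directions, so they subtract. B = |B₁ − B₂| = |1.20×10⁻⁴ − 5.03×10⁻⁵| = 6.94×10⁻⁵ T.

B ≈ 69.4 μT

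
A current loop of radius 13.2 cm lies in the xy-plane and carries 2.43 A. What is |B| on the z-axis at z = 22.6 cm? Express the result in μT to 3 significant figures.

On the axis of a circular loop, B = μ₀IR² / [2(R²+z²)^(3/2)].
R² + z² = (0.132)² + (0.226)² = 0.0685 m², and (R²+z²)^(3/2) = 1.79×10⁻² m³.
B = (4π×10⁻⁷ × 2.43 × 0.01742) / (2 × 1.79×10⁻²) = 1.48×10⁻⁶ T.

B ≈ 1.48 μT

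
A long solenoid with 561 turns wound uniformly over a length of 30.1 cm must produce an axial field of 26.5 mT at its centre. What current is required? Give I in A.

Inside a long solenoid B = μ₀nI with n = 1864 m⁻¹, so I = B/(μ₀n).
I = 2.65×10⁻² / (4π×10⁻⁷ × 1864) = 11.3 A.

I ≈ 11.3 A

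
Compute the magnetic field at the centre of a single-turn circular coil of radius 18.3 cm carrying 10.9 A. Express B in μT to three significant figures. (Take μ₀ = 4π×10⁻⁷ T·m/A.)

B ≈ 37.4 μT

At the centre of a circular loop the Biot–Savart law gives B = μ₀I/(2R).
B = (4π×10⁻⁷ × 10.9) / (2 × 0.183) = 3.74×10⁻⁵ T.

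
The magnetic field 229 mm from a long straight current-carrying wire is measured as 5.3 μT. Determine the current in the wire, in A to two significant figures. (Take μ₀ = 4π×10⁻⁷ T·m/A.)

For a long straight wire B = μ₀I/(2πd), so I = 2πdB/μ₀.
I = 2π × 0.229 × 5.30×10⁻⁶ / (4π×10⁻⁷) = 6.07 A.

I ≈ 6.1 A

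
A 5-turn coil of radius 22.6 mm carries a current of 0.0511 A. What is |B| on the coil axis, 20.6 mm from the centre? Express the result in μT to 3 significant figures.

B ≈ 2.87 μT

For an N-turn flat coil, B = Nμ₀IR²/[2(R²+z²)^(3/2)] with R = 0.0226 m, z = 0.0206 m.
B = 5 × 5.73×10⁻⁷ T = 2.87×10⁻⁶ T.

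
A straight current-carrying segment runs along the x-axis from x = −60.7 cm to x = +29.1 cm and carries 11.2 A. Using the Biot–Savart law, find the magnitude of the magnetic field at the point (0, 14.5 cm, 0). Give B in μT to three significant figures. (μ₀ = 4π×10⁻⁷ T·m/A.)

B ≈ 14.4 μT

For a finite straight segment, B = (μ₀I/4πd)(sinθ₁ + sinθ₂), where θ₁, θ₂ are the angles from the perpendicular to each end.
The perpendicular distance is d = 0.145 m; the end-offsets along the wire are a = 0.607 m and b = 0.291 m.
sinθ₁ = 0.607/√(0.607²+0.145²) = 0.9726; sinθ₂ = 0.291/√(0.291²+0.145²) = 0.8950.
B = (4π×10⁻⁷ × 11.2) / (4π × 0.145) × (0.9726 + 0.8950) = 1.44×10⁻⁵ T.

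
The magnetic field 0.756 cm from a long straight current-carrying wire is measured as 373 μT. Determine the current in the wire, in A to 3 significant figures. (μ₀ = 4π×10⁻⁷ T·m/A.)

I ≈ 14.1 A

For a long straight wire B = μ₀I/(2πd), so I = 2πdB/μ₀.
I = 2π × 0.00756 × 3.73×10⁻⁴ / (4π×10⁻⁷) = 14.1 A.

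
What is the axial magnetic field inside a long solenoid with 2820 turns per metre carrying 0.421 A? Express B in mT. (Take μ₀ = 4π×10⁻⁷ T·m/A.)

Inside a long solenoid, B = μ₀nI with n = 2820 turns/m.
B = 4π×10⁻⁷ × 2820 × 0.421 = 1.49×10⁻³ T.

B ≈ 1.49 mT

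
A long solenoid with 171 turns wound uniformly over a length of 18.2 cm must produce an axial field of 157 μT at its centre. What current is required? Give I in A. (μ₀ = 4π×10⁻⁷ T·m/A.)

I ≈ 0.133 A

Inside a long solenoid B = μ₀nI with n = 939.6 m⁻¹, so I = B/(μ₀n).
I = 1.57×10⁻⁴ / (4π×10⁻⁷ × 939.6) = 0.133 A.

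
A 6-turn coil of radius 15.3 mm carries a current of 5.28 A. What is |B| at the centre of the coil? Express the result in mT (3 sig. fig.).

For an N-turn flat coil, B = Nμ₀I/(2R) with R = 0.0153 m.
B = 6 × 2.17×10⁻⁴ T = 1.30×10⁻³ T.

B ≈ 1.30 mT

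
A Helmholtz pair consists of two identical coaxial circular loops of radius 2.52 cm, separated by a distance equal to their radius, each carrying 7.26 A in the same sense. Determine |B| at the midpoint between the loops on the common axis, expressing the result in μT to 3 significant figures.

B ≈ 259 μT

Each loop contributes B = μ₀IR²/[2(R²+z²)^(3/2)] on the axis, with z measured from that loop.
Loop 1 (z = 0.0126 m): B₁ = 1.30×10⁻⁴ T. Loop 2 (z = 0.0126 m): B₂ = 1.30×10⁻⁴ T.
The fields add: B = B₁ + B₂ = 2.59×10⁻⁴ T.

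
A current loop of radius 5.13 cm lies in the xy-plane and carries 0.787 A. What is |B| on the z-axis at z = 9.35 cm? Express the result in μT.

B ≈ 1.07 μT

On the axis of a circular loop, B = μ₀IR² / [2(R²+z²)^(3/2)].
R² + z² = (0.0513)² + (0.0935)² = 0.01137 m², and (R²+z²)^(3/2) = 1.21×10⁻³ m³.
B = (4π×10⁻⁷ × 0.787 × 0.002632) / (2 × 1.21×10⁻³) = 1.07×10⁻⁶ T.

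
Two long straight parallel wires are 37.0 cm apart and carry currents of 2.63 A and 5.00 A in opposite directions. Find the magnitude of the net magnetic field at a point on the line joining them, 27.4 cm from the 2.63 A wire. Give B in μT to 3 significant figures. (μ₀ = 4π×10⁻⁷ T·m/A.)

Each long wire gives B = μ₀I/(2πd). Distances are d₁ = 0.274 m and d₂ = 0.096 m.
B₁ = 1.92×10⁻⁶ T, B₂ = 1.04×10⁻⁵ T.
Between antiparallel currents both contributions point the same way, so they add. B = B₁ + B₂ = 1.92×10⁻⁶ + 1.04×10⁻⁵ = 1.23×10⁻⁵ T.

B ≈ 12.3 μT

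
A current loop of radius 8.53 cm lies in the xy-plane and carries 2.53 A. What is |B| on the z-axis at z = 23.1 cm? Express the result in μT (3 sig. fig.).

B ≈ 0.775 μT

On the axis of a circular loop, B = μ₀IR² / [2(R²+z²)^(3/2)].
R² + z² = (0.0853)² + (0.231)² = 0.06064 m², and (R²+z²)^(3/2) = 1.49×10⁻² m³.
B = (4π×10⁻⁷ × 2.53 × 0.007276) / (2 × 1.49×10⁻²) = 7.75×10⁻⁷ T.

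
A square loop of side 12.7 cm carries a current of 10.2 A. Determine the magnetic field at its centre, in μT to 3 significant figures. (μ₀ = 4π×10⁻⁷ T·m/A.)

B ≈ 90.9 μT

Each side is a finite straight segment at perpendicular distance d = a/(2 tan(π/4)) = 0.0635 m from the centre, with end-angles ±π/4.
One side contributes B₁ = (μ₀I/4πd)·2 sin(π/4) = 2.27×10⁻⁵ T.
All 4 sides add in the same direction: B = 4 × 2.27×10⁻⁵ = 9.09×10⁻⁵ T.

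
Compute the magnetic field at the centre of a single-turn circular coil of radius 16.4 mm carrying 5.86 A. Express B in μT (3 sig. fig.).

B ≈ 225 μT

At the centre of a circular loop the Biot–Savart law gives B = μ₀I/(2R).
B = (4π×10⁻⁷ × 5.86) / (2 × 0.0164) = 2.25×10⁻⁴ T.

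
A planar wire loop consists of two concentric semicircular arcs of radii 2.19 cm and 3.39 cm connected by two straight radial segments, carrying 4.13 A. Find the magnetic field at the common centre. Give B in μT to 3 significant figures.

The radial connectors point toward the centre, so dl × r̂ = 0 and they contribute nothing.
Each semicircle gives μ₀I/(4R): inner arc 5.92×10⁻⁵ T, outer arc 3.83×10⁻⁵ T.
The two arcs carry current in opposite angular senses, so their fields oppose: B = |5.92×10⁻⁵ − 3.83×10⁻⁵| = 2.10×10⁻⁵ T.

B ≈ 21.0 μT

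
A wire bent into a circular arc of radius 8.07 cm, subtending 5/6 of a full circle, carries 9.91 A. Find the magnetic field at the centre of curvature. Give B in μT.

B ≈ 64.3 μT

The Biot–Savart field of a circular arc at its centre is B = μ₀Iφ/(4πR), with φ = 5.236 rad.
B = (4π×10⁻⁷ × 9.91 × 5.236) / (4π × 0.0807) = 6.43×10⁻⁵ T.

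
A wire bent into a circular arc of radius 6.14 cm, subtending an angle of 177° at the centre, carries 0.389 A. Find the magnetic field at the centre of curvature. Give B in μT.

The Biot–Savart field of a circular arc at its centre is B = μ₀Iφ/(4πR), with φ = 3.089 rad.
B = (4π×10⁻⁷ × 0.389 × 3.089) / (4π × 0.0614) = 1.96×10⁻⁶ T.

B ≈ 1.96 μT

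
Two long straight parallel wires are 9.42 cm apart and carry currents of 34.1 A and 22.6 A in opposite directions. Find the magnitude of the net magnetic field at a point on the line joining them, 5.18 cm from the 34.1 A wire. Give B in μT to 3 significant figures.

B ≈ 238 μT

Each long wire gives B = μ₀I/(2πd). Distances are d₁ = 0.0518 m and d₂ = 0.0424 m.
B₁ = 1.32×10⁻⁴ T, B₂ = 1.07×10⁻⁴ T.
Between antiparallel currents both contributions point the same way, so they add. B = B₁ + B₂ = 1.32×10⁻⁴ + 1.07×10⁻⁴ = 2.38×10⁻⁴ T.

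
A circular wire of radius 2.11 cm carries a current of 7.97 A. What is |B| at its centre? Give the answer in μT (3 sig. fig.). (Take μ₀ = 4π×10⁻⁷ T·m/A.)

At the centre of a circular loop the Biot–Savart law gives B = μ₀I/(2R).
B = (4π×10⁻⁷ × 7.97) / (2 × 0.0211) = 2.37×10⁻⁴ T.

B ≈ 237 μT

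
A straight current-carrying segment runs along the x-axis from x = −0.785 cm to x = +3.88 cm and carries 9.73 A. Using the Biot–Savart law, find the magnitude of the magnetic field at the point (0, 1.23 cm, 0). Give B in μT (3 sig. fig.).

B ≈ 118 μT

For a finite straight segment, B = (μ₀I/4πd)(sinθ₁ + sinθ₂), where θ₁, θ₂ are the angles from the perpendicular to each end.
The perpendicular distance is d = 0.0123 m; the end-offsets along the wire are a = 0.00785 m and b = 0.0388 m.
sinθ₁ = 0.00785/√(0.00785²+0.0123²) = 0.5380; sinθ₂ = 0.0388/√(0.0388²+0.0123²) = 0.9532.
B = (4π×10⁻⁷ × 9.73) / (4π × 0.0123) × (0.5380 + 0.9532) = 1.18×10⁻⁴ T.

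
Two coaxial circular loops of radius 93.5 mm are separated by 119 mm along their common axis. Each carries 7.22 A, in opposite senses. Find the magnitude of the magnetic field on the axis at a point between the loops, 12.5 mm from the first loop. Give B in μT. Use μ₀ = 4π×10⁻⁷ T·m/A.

Each loop contributes B = μ₀IR²/[2(R²+z²)^(3/2)] on the axis, with z measured from that loop.
Loop 1 (z = 0.0125 m): B₁ = 4.72×10⁻⁵ T. Loop 2 (z = 0.1065 m): B₂ = 1.39×10⁻⁵ T.
The fields oppose: B = |B₁ − B₂| = 3.33×10⁻⁵ T.

B ≈ 33.3 μT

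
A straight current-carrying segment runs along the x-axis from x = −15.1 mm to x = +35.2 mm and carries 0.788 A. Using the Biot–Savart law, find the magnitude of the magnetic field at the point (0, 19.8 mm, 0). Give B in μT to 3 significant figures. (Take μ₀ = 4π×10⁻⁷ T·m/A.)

B ≈ 5.88 μT

For a finite straight segment, B = (μ₀I/4πd)(sinθ₁ + sinθ₂), where θ₁, θ₂ are the angles from the perpendicular to each end.
The perpendicular distance is d = 0.0198 m; the end-offsets along the wire are a = 0.0151 m and b = 0.0352 m.
sinθ₁ = 0.0151/√(0.0151²+0.0198²) = 0.6064; sinθ₂ = 0.0352/√(0.0352²+0.0198²) = 0.8716.
B = (4π×10⁻⁷ × 0.788) / (4π × 0.0198) × (0.6064 + 0.8716) = 5.88×10⁻⁶ T.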